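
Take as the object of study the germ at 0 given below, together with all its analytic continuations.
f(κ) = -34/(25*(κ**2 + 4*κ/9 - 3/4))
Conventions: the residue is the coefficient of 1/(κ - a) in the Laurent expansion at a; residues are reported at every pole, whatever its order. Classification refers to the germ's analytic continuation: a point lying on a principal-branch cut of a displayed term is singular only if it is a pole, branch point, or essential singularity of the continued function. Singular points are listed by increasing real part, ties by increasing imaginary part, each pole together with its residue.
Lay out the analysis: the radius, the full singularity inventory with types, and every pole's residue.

Radius of convergence at 0: -2/9 + (1/18)*sqrt(259).
At -2/9 - (1/18)*sqrt(259): a pole of order 1; residue (306/6475)*sqrt(259).
At -2/9 + (1/18)*sqrt(259): a pole of order 1; residue -(306/6475)*sqrt(259).

Denominator factor (κ**2 + 4*κ/9 - 3/4): discriminant 259/81, real irrational roots -2/9 + (1/18)*sqrt(259) and -2/9 - (1/18)*sqrt(259); poles of order 1, moduli -2/9 + (1/18)*sqrt(259) and 2/9 + (1/18)*sqrt(259).
The radius of convergence is the smallest modulus among the singular points: -2/9 + (1/18)*sqrt(259).
The factor κ**2 + 4*κ/9 - 3/4 splits as (κ - a)(κ - a') with a = -2/9 - (1/18)*sqrt(259), a' = -2/9 + (1/18)*sqrt(259). At the order-1 pole a set g(κ) = (κ - a)*f(κ) = [-34/25] / (κ - a').
Simple pole: residue = g(a) at a = -2/9 - (1/18)*sqrt(259), which is (306/6475)*sqrt(259).
The factor κ**2 + 4*κ/9 - 3/4 splits as (κ - a)(κ - a') with a = -2/9 + (1/18)*sqrt(259), a' = -2/9 - (1/18)*sqrt(259). At the order-1 pole a set g(κ) = (κ - a)*f(κ) = [-34/25] / (κ - a').
Simple pole: residue = g(a) at a = -2/9 + (1/18)*sqrt(259), which is -(306/6475)*sqrt(259).
List the singular points by increasing real part (a conjugate pair: the negative imaginary part first).


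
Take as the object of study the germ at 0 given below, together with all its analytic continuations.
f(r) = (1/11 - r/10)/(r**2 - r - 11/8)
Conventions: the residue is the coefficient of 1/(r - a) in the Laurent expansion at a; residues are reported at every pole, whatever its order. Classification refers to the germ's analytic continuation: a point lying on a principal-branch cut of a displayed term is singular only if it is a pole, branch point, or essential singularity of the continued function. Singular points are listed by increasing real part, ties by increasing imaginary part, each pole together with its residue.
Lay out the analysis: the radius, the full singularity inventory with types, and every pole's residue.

Denominator factor (r**2 - r - 11/8): discriminant 13/2, real irrational roots 1/2 + (1/4)*sqrt(26) and 1/2 - (1/4)*sqrt(26); poles of order 1, moduli 1/2 + (1/4)*sqrt(26) and -1/2 + (1/4)*sqrt(26).
The radius of convergence is the smallest modulus among the singular points: -1/2 + (1/4)*sqrt(26).
The factor r**2 - r - 11/8 splits as (r - a)(r - a') with a = 1/2 - (1/4)*sqrt(26), a' = 1/2 + (1/4)*sqrt(26). At the order-1 pole a set g(r) = (r - a)*f(r) = [1/11 - r/10] / (r - a').
Simple pole: residue = g(a) at a = 1/2 - (1/4)*sqrt(26), which is -1/20 - (9/2860)*sqrt(26).
The factor r**2 - r - 11/8 splits as (r - a)(r - a') with a = 1/2 + (1/4)*sqrt(26), a' = 1/2 - (1/4)*sqrt(26). At the order-1 pole a set g(r) = (r - a)*f(r) = [1/11 - r/10] / (r - a').
Simple pole: residue = g(a) at a = 1/2 + (1/4)*sqrt(26), which is -1/20 + (9/2860)*sqrt(26).
List the singular points by increasing real part (a conjugate pair: the negative imaginary part first).

Radius of convergence at 0: -1/2 + (1/4)*sqrt(26).
At 1/2 - (1/4)*sqrt(26): a pole of order 1; residue -1/20 - (9/2860)*sqrt(26).
At 1/2 + (1/4)*sqrt(26): a pole of order 1; residue -1/20 + (9/2860)*sqrt(26).


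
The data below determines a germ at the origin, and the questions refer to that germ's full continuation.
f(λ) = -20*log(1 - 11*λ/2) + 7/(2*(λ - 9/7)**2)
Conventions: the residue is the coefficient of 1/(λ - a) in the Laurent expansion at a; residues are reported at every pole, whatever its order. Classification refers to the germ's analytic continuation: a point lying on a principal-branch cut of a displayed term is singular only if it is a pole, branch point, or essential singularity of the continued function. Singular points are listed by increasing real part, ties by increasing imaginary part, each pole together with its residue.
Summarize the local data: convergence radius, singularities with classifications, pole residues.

Radius of convergence at 0: 2/11.
At 2/11: a logarithmic branch point.
At 9/7: a pole of order 2; residue 0.

Denominator factor (λ - 9/7)^2: pole of order 2 at 9/7, modulus 9/7.
Branch term (-20)*log(1 - λ/(2/11)): its argument vanishes at λ = 2/11, a logarithmic branch point, modulus 2/11.
The radius of convergence is the smallest modulus among the singular points: 2/11.
The branch term is analytic at 9/7 and contributes nothing to the residue; only the rational part matters.
At the order-2 pole 9/7 set g(λ) = (λ - (9/7))^2*(rational part) = 7/2.
Order-2 pole: residue = g'(a); g'(9/7) = 0, so the residue is 0.
List the singular points by increasing real part (a conjugate pair: the negative imaginary part first).


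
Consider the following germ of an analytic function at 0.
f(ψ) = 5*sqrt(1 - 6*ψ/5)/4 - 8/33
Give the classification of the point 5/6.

The term (5/4)*sqrt(1 - ψ/(5/6)) has argument 1 - 5/6/(5/6) = 0 at 5/6: a square-root (algebraic, two-sheeted) branch point; the remaining terms are analytic or single-valued there.

The point is an algebraic (square-root) branch point.


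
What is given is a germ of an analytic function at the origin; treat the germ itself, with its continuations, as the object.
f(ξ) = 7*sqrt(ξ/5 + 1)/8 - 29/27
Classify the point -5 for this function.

The point is an algebraic (square-root) branch point.

The term (7/8)*sqrt(1 - ξ/(-5)) has argument 1 - -5/(-5) = 0 at -5: a square-root (algebraic, two-sheeted) branch point; the remaining terms are analytic or single-valued there.


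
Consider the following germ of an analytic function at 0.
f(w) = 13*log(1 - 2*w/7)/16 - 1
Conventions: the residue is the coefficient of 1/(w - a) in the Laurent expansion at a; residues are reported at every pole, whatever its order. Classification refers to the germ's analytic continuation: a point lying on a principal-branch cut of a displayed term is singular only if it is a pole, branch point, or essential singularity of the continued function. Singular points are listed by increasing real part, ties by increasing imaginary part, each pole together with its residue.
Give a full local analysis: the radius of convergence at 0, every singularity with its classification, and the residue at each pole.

Radius of convergence at 0: 7/2.
At 7/2: a logarithmic branch point.

Branch term (13/16)*log(1 - w/(7/2)): its argument vanishes at w = 7/2, a logarithmic branch point, modulus 7/2.
The radius of convergence is the smallest modulus among the singular points: 7/2.


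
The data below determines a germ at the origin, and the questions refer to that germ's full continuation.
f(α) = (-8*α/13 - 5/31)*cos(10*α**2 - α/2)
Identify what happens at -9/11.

The point is a regular point.

There is no denominator, hence no pole anywhere.
The factor cos(10*α**2 - α/2) is entire.
So the germ continues analytically to -9/11.


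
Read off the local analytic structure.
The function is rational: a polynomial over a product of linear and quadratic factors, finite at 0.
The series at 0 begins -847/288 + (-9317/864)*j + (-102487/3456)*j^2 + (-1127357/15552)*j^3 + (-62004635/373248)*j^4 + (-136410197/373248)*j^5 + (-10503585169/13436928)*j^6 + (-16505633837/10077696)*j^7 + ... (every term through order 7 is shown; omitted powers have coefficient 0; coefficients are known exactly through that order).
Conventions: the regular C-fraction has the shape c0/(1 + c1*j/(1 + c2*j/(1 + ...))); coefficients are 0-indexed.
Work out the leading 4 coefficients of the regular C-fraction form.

The regular C-fraction coefficients are [-847/288, -11/3, 11/12, -11/12].

Taylor coefficients (read off): a_0 = -847/288, a_1 = -9317/864, a_2 = -102487/3456, a_3 = -1127357/15552.
c0 = a_0 = -847/288. Peel one level at a time: if S = 1 + c*j/S' with S'(0) = 1, then c is the j-coefficient of S and S' = c*j/(S - 1).
S_1 = c0/f = 1 + (-11/3)*j + (121/36)*j^2 + ...; c1 = -11/3.
S_2 = c1*j/(S_1 - 1) = 1 + (11/12)*j + (121/144)*j^2 + ...; c2 = 11/12.
S_3 = c2*j/(S_2 - 1) = 1 + (-11/12)*j + ...; c3 = -11/12.


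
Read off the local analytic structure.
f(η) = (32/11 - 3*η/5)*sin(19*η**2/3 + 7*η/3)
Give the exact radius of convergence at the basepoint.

The factor sin(19*η**2/3 + 7*η/3) is entire and contributes no finite singular point.
The polynomial part has no poles.
No finite singular points: the Taylor series at 0 converges everywhere.

The radius of convergence is infinite.


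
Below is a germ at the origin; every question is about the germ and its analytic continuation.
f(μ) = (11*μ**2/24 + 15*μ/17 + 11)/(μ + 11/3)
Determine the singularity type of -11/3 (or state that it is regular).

The denominator factor μ + 11/3 vanishes at -11/3 and appears to the power 1; the numerator there equals 51139/3672, nonzero, and no other factor vanishes.
Hence a pole whose order is the multiplicity, 1.

The point is a pole of order 1.


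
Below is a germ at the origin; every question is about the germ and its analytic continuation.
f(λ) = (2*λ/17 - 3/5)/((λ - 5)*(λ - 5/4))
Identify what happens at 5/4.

The point is a pole of order 1.

The denominator factor λ - 5/4 vanishes at 5/4 and appears to the power 1; the numerator there equals -77/170, nonzero, and no other factor vanishes.
Hence a pole whose order is the multiplicity, 1.


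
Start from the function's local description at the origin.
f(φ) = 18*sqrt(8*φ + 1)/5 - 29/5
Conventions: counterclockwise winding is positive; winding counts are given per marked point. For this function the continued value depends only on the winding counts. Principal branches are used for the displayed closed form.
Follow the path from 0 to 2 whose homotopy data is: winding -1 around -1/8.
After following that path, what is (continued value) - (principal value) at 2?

The rational part is single-valued and drops out of the difference; each branch term changes only by its own monodromy.
(18/5)*sqrt(1 - φ/(-1/8)): winding -1 is odd, the square root flips sign, contributing -2*(18/5)*sqrt(1 - (2)/(-1/8)) = -2*(18/5)*sqrt(17) = -(36/5)*sqrt(17).
Summing the contributions at φ = 2 gives -(36/5)*sqrt(17).

Continued minus principal equals -(36/5)*sqrt(17).


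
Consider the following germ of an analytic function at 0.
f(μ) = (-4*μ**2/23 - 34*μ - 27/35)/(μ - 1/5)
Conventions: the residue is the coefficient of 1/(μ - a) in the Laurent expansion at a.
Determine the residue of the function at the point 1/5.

At the order-1 pole 1/5 set g(μ) = (μ - (1/5))*f(μ) = -4*μ**2/23 - 34*μ - 27/35.
Simple pole: residue = g(a) at a = 1/5, which is -30503/4025.

The residue is -30503/4025.


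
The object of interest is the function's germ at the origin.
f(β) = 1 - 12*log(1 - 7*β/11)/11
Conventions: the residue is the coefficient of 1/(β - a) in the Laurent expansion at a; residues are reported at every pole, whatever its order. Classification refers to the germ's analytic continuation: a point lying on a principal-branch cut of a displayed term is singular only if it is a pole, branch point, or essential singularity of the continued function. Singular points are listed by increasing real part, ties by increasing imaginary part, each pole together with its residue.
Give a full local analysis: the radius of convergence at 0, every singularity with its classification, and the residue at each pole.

Branch term (-12/11)*log(1 - β/(11/7)): its argument vanishes at β = 11/7, a logarithmic branch point, modulus 11/7.
The radius of convergence is the smallest modulus among the singular points: 11/7.

Radius of convergence at 0: 11/7.
At 11/7: a logarithmic branch point.


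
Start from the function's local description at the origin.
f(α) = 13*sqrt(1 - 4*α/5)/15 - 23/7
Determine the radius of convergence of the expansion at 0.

Branch term (13/15)*sqrt(1 - α/(5/4)): its argument vanishes at α = 5/4, a square-root branch point, modulus 5/4.
The radius of convergence is the smallest modulus among the singular points: 5/4.

The radius of convergence is 5/4.


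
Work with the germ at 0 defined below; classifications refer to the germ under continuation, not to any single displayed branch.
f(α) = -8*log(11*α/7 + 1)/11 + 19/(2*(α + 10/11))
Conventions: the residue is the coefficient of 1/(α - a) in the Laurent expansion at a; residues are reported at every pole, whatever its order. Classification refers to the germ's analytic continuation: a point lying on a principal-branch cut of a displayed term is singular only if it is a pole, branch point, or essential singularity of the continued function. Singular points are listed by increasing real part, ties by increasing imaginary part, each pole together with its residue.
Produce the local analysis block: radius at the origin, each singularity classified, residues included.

Radius of convergence at 0: 7/11.
At -10/11: a pole of order 1; residue 19/2.
At -7/11: a logarithmic branch point.

Denominator factor (α + 10/11): pole of order 1 at -10/11, modulus 10/11.
Branch term (-8/11)*log(1 - α/(-7/11)): its argument vanishes at α = -7/11, a logarithmic branch point, modulus 7/11.
The radius of convergence is the smallest modulus among the singular points: 7/11.
The branch term is analytic at -10/11 and contributes nothing to the residue; only the rational part matters.
At the order-1 pole -10/11 set g(α) = (α - (-10/11))*(rational part) = 19/2.
Simple pole: residue = g(a) at a = -10/11, which is 19/2.
List the singular points by increasing real part (a conjugate pair: the negative imaginary part first).


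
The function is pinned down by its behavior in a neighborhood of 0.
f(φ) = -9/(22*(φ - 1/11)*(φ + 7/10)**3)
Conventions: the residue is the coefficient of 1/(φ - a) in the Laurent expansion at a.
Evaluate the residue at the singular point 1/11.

The residue is -60500/73167.

At the order-1 pole 1/11 set g(φ) = (φ - (1/11))*f(φ) = -9/(22*(φ + 7/10)**3).
Simple pole: residue = g(a) at a = 1/11, which is -60500/73167.


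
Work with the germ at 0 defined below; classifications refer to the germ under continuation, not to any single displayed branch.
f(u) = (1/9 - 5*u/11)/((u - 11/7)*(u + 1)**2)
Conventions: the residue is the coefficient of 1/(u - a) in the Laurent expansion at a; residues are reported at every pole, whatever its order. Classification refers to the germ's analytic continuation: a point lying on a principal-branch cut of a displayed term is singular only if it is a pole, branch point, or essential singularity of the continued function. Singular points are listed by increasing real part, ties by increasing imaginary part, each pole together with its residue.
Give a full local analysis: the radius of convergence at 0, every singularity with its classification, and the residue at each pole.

Denominator factor (u - 11/7): pole of order 1 at 11/7, modulus 11/7.
Denominator factor (u + 1)^2: pole of order 2 at -1, modulus 1.
The radius of convergence is the smallest modulus among the singular points: 1.
At the order-2 pole -1 set g(u) = (u - (-1))^2*f(u) = (1/9 - 5*u/11)/(u - 11/7).
Order-2 pole: residue = g'(a); g'(-1) = 133/1458, so the residue is 133/1458.
At the order-1 pole 11/7 set g(u) = (u - (11/7))*f(u) = (1/9 - 5*u/11)/(u + 1)**2.
Simple pole: residue = g(a) at a = 11/7, which is -133/1458.
List the singular points by increasing real part (a conjugate pair: the negative imaginary part first).

Radius of convergence at 0: 1.
At -1: a pole of order 2; residue 133/1458.
At 11/7: a pole of order 1; residue -133/1458.


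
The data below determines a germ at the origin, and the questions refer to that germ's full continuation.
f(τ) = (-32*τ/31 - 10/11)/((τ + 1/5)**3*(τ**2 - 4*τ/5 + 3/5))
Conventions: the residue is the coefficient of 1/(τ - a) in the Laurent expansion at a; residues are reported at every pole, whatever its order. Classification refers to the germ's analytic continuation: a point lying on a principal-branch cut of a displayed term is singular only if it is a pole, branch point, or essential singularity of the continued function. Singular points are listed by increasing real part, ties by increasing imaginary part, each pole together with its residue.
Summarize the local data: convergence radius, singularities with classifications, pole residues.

Radius of convergence at 0: 1/5.
At -1/5: a pole of order 3; residue -1919/682.
At (2/5) - ((1/5)*sqrt(11))*i: a pole of order 1; residue (1919/1364) + ((6271/30008)*sqrt(11))*i.
At (2/5) + ((1/5)*sqrt(11))*i: a pole of order 1; residue (1919/1364) - ((6271/30008)*sqrt(11))*i.


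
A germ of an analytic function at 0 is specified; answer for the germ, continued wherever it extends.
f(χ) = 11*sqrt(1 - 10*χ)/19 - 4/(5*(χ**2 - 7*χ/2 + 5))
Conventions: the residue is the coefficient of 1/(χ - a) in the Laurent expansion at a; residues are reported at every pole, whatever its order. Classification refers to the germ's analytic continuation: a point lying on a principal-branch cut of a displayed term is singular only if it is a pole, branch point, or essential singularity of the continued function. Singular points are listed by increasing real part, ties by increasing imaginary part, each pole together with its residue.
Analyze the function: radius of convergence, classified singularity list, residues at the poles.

Denominator factor (χ**2 - 7*χ/2 + 5): discriminant -31/4, complex-conjugate roots (7/4) + ((1/4)*sqrt(31))*i and (7/4) - ((1/4)*sqrt(31))*i; poles of order 1, moduli sqrt(5) and sqrt(5).
Branch term (11/19)*sqrt(1 - χ/(1/10)): its argument vanishes at χ = 1/10, a square-root branch point, modulus 1/10.
The radius of convergence is the smallest modulus among the singular points: 1/10.
The branch term is analytic at (7/4) - ((1/4)*sqrt(31))*i and contributes nothing to the residue; only the rational part matters.
The factor χ**2 - 7*χ/2 + 5 splits as (χ - a)(χ - a') with a = (7/4) - ((1/4)*sqrt(31))*i, a' = (7/4) + ((1/4)*sqrt(31))*i. At the order-1 pole a set g(χ) = (χ - a)*(rational part) = [-4/5] / (χ - a').
Simple pole: residue = g(a) at a = (7/4) - ((1/4)*sqrt(31))*i, which is -((8/155)*sqrt(31))*i.
The branch term is analytic at (7/4) + ((1/4)*sqrt(31))*i and contributes nothing to the residue; only the rational part matters.
The factor χ**2 - 7*χ/2 + 5 splits as (χ - a)(χ - a') with a = (7/4) + ((1/4)*sqrt(31))*i, a' = (7/4) - ((1/4)*sqrt(31))*i. At the order-1 pole a set g(χ) = (χ - a)*(rational part) = [-4/5] / (χ - a').
Simple pole: residue = g(a) at a = (7/4) + ((1/4)*sqrt(31))*i, which is ((8/155)*sqrt(31))*i.
List the singular points by increasing real part (a conjugate pair: the negative imaginary part first).

Radius of convergence at 0: 1/10.
At 1/10: an algebraic (square-root) branch point.
At (7/4) - ((1/4)*sqrt(31))*i: a pole of order 1; residue -((8/155)*sqrt(31))*i.
At (7/4) + ((1/4)*sqrt(31))*i: a pole of order 1; residue ((8/155)*sqrt(31))*i.


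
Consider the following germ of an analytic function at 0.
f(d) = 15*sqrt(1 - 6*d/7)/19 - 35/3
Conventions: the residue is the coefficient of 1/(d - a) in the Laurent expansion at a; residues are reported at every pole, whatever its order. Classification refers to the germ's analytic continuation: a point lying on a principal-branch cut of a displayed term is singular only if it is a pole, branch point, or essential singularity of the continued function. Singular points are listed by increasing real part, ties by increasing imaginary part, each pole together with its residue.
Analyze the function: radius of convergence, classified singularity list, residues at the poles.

Radius of convergence at 0: 7/6.
At 7/6: an algebraic (square-root) branch point.

Branch term (15/19)*sqrt(1 - d/(7/6)): its argument vanishes at d = 7/6, a square-root branch point, modulus 7/6.
The radius of convergence is the smallest modulus among the singular points: 7/6.


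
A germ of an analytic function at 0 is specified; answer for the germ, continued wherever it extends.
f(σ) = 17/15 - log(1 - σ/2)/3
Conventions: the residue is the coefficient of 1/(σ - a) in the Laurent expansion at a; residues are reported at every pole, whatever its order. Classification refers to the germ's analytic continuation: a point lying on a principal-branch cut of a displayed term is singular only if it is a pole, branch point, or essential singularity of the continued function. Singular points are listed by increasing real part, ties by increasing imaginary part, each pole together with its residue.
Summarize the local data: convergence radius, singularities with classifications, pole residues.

Branch term (-1/3)*log(1 - σ/(2)): its argument vanishes at σ = 2, a logarithmic branch point, modulus 2.
The radius of convergence is the smallest modulus among the singular points: 2.

Radius of convergence at 0: 2.
At 2: a logarithmic branch point.


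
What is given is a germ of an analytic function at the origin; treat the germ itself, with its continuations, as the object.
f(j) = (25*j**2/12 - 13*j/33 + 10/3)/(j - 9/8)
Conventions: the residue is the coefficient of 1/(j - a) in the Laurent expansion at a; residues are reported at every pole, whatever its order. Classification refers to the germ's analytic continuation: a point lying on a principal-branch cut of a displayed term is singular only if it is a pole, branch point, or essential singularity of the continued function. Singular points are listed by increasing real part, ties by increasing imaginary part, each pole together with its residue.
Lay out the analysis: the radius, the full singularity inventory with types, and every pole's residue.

Radius of convergence at 0: 9/8.
At 9/8: a pole of order 1; residue 46691/8448.

Denominator factor (j - 9/8): pole of order 1 at 9/8, modulus 9/8.
The radius of convergence is the smallest modulus among the singular points: 9/8.
At the order-1 pole 9/8 set g(j) = (j - (9/8))*f(j) = 25*j**2/12 - 13*j/33 + 10/3.
Simple pole: residue = g(a) at a = 9/8, which is 46691/8448.


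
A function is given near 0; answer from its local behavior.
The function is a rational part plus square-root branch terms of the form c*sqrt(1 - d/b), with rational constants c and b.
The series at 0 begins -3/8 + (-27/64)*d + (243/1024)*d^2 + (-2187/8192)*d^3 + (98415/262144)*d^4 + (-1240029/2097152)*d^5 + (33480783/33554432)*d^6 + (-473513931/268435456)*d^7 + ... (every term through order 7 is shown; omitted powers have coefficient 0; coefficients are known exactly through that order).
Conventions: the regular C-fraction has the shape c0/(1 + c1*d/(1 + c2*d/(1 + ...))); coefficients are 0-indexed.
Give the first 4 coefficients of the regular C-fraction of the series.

Taylor coefficients (read off): a_0 = -3/8, a_1 = -27/64, a_2 = 243/1024, a_3 = -2187/8192.
c0 = a_0 = -3/8. Peel one level at a time: if S = 1 + c*d/S' with S'(0) = 1, then c is the d-coefficient of S and S' = c*d/(S - 1).
S_1 = c0/f = 1 + (-9/8)*d + (243/128)*d^2 + ...; c1 = -9/8.
S_2 = c1*d/(S_1 - 1) = 1 + (27/16)*d + (-81/256)*d^2 + ...; c2 = 27/16.
S_3 = c2*d/(S_2 - 1) = 1 + (3/16)*d + ...; c3 = 3/16.

The regular C-fraction coefficients are [-3/8, -9/8, 27/16, 3/16].


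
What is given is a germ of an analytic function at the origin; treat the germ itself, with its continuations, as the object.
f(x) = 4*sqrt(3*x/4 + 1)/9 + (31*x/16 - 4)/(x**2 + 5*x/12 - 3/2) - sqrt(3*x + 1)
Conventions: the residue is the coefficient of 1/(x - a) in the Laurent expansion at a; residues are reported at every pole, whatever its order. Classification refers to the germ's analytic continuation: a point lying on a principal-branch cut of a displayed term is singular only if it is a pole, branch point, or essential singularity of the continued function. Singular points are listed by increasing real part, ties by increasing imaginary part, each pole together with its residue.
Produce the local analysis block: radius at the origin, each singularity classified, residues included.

Radius of convergence at 0: 1/3.
At -5/24 - (1/24)*sqrt(889): a pole of order 1; residue 31/32 + (1691/28448)*sqrt(889).
At -4/3: an algebraic (square-root) branch point.
At -1/3: an algebraic (square-root) branch point.
At -5/24 + (1/24)*sqrt(889): a pole of order 1; residue 31/32 - (1691/28448)*sqrt(889).

Denominator factor (x**2 + 5*x/12 - 3/2): discriminant 889/144, real irrational roots -5/24 + (1/24)*sqrt(889) and -5/24 - (1/24)*sqrt(889); poles of order 1, moduli -5/24 + (1/24)*sqrt(889) and 5/24 + (1/24)*sqrt(889).
Branch term (-1)*sqrt(1 - x/(-1/3)): its argument vanishes at x = -1/3, a square-root branch point, modulus 1/3.
Branch term (4/9)*sqrt(1 - x/(-4/3)): its argument vanishes at x = -4/3, a square-root branch point, modulus 4/3.
The radius of convergence is the smallest modulus among the singular points: 1/3.
The branch terms are analytic at -5/24 - (1/24)*sqrt(889) and contribute nothing to the residue; only the rational part matters.
The factor x**2 + 5*x/12 - 3/2 splits as (x - a)(x - a') with a = -5/24 - (1/24)*sqrt(889), a' = -5/24 + (1/24)*sqrt(889). At the order-1 pole a set g(x) = (x - a)*(rational part) = [31*x/16 - 4] / (x - a').
Simple pole: residue = g(a) at a = -5/24 - (1/24)*sqrt(889), which is 31/32 + (1691/28448)*sqrt(889).
The branch terms are analytic at -5/24 + (1/24)*sqrt(889) and contribute nothing to the residue; only the rational part matters.
The factor x**2 + 5*x/12 - 3/2 splits as (x - a)(x - a') with a = -5/24 + (1/24)*sqrt(889), a' = -5/24 - (1/24)*sqrt(889). At the order-1 pole a set g(x) = (x - a)*(rational part) = [31*x/16 - 4] / (x - a').
Simple pole: residue = g(a) at a = -5/24 + (1/24)*sqrt(889), which is 31/32 - (1691/28448)*sqrt(889).
List the singular points by increasing real part (a conjugate pair: the negative imaginary part first).


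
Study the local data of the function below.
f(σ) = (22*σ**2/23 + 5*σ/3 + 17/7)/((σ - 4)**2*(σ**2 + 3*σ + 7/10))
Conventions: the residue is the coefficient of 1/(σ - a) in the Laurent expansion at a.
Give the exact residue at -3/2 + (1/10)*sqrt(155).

The factor σ**2 + 3*σ + 7/10 splits as (σ - a)(σ - a') with a = -3/2 + (1/10)*sqrt(155), a' = -3/2 - (1/10)*sqrt(155). At the order-1 pole a set g(σ) = (σ - a)*f(σ) = [(22*σ**2/23 + 5*σ/3 + 17/7)/(σ - 4)**2] / (σ - a').
Simple pole: residue = g(a) at a = -3/2 + (1/10)*sqrt(155), which is 7605/13261409 + (194891/53622219)*sqrt(155).

The residue is 7605/13261409 + (194891/53622219)*sqrt(155).


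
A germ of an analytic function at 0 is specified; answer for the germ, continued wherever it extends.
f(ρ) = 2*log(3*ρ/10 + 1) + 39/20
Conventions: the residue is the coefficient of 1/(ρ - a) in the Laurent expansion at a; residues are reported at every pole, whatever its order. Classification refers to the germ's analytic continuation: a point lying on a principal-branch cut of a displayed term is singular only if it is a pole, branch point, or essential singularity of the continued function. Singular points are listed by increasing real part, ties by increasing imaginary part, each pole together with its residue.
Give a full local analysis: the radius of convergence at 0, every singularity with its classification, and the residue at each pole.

Branch term (2)*log(1 - ρ/(-10/3)): its argument vanishes at ρ = -10/3, a logarithmic branch point, modulus 10/3.
The radius of convergence is the smallest modulus among the singular points: 10/3.

Radius of convergence at 0: 10/3.
At -10/3: a logarithmic branch point.


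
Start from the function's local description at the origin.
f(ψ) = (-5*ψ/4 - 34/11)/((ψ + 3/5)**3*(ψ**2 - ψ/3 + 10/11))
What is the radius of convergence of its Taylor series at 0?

Denominator factor (ψ + 3/5)^3: pole of order 3 at -3/5, modulus 3/5.
Denominator factor (ψ**2 - ψ/3 + 10/11): discriminant -349/99, complex-conjugate roots (1/6) + ((1/66)*sqrt(3839))*i and (1/6) - ((1/66)*sqrt(3839))*i; poles of order 1, moduli (1/11)*sqrt(110) and (1/11)*sqrt(110).
The radius of convergence is the smallest modulus among the singular points: 3/5.

The radius of convergence is 3/5.


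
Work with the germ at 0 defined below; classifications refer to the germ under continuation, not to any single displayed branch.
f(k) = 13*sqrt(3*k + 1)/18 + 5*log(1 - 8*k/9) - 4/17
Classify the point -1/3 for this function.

The point is an algebraic (square-root) branch point.

The term (13/18)*sqrt(1 - k/(-1/3)) has argument 1 - -1/3/(-1/3) = 0 at -1/3: a square-root (algebraic, two-sheeted) branch point; the remaining terms are analytic or single-valued there.


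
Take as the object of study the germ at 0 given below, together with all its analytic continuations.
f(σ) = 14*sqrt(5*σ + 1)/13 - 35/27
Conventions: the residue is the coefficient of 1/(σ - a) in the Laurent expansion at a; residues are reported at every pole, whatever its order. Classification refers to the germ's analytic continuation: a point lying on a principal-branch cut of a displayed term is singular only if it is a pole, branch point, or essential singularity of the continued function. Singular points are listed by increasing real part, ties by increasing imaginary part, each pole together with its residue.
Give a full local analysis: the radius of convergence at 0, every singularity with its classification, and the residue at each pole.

Radius of convergence at 0: 1/5.
At -1/5: an algebraic (square-root) branch point.

Branch term (14/13)*sqrt(1 - σ/(-1/5)): its argument vanishes at σ = -1/5, a square-root branch point, modulus 1/5.
The radius of convergence is the smallest modulus among the singular points: 1/5.


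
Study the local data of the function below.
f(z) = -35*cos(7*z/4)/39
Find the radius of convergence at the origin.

The radius of convergence is infinite.

The factor cos(7*z/4) is entire and contributes no finite singular point.
The polynomial part has no poles.
No finite singular points: the Taylor series at 0 converges everywhere.


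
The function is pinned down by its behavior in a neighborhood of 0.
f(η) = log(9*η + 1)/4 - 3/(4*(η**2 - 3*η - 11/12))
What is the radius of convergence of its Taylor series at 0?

Denominator factor (η**2 - 3*η - 11/12): discriminant 38/3, real irrational roots 3/2 + (1/6)*sqrt(114) and 3/2 - (1/6)*sqrt(114); poles of order 1, moduli 3/2 + (1/6)*sqrt(114) and -3/2 + (1/6)*sqrt(114).
Branch term (1/4)*log(1 - η/(-1/9)): its argument vanishes at η = -1/9, a logarithmic branch point, modulus 1/9.
The radius of convergence is the smallest modulus among the singular points: 1/9.

The radius of convergence is 1/9.


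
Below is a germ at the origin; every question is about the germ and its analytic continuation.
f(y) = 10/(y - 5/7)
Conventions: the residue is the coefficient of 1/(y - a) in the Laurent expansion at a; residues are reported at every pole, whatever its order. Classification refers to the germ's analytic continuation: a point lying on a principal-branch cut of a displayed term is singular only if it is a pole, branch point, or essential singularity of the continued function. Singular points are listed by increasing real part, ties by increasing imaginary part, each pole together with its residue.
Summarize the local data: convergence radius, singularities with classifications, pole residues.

Denominator factor (y - 5/7): pole of order 1 at 5/7, modulus 5/7.
The radius of convergence is the smallest modulus among the singular points: 5/7.
At the order-1 pole 5/7 set g(y) = (y - (5/7))*f(y) = 10.
Simple pole: residue = g(a) at a = 5/7, which is 10.

Radius of convergence at 0: 5/7.
At 5/7: a pole of order 1; residue 10.


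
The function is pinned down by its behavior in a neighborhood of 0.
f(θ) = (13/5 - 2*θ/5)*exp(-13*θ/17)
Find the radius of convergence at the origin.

The factor exp(-13*θ/17) is entire and contributes no finite singular point.
The polynomial part has no poles.
No finite singular points: the Taylor series at 0 converges everywhere.

The radius of convergence is infinite.


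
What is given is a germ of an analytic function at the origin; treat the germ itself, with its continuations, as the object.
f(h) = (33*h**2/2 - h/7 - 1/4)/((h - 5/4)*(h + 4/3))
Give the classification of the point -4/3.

The denominator factor h + 4/3 vanishes at -4/3 and appears to the power 1; the numerator there equals 2459/84, nonzero, and no other factor vanishes.
Hence a pole whose order is the multiplicity, 1.

The point is a pole of order 1.


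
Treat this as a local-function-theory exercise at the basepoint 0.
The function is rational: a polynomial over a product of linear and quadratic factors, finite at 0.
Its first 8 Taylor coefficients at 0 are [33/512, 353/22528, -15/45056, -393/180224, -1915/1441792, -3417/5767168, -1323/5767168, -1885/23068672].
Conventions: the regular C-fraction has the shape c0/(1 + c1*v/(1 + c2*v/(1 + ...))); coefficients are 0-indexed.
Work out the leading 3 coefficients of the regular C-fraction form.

The regular C-fraction coefficients are [33/512, -353/1452, 135499/512556].

Taylor coefficients (read off): a_0 = 33/512, a_1 = 353/22528, a_2 = -15/45056.
c0 = a_0 = 33/512. Peel one level at a time: if S = 1 + c*v/S' with S'(0) = 1, then c is the v-coefficient of S and S' = c*v/(S - 1).
S_1 = c0/f = 1 + (-353/1452)*v + (135499/2108304)*v^2 + ...; c1 = -353/1452.
S_2 = c1*v/(S_1 - 1) = 1 + (135499/512556)*v + ...; c2 = 135499/512556.


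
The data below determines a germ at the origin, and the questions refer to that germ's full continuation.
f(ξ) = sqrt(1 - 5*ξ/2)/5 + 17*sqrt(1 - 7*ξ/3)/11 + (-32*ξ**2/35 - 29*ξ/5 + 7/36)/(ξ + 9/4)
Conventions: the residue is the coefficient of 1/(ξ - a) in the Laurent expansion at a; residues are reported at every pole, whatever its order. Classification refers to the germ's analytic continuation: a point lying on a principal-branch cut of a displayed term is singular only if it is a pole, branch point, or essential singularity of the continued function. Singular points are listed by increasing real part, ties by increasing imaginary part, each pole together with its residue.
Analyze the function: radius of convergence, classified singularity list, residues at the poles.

Denominator factor (ξ + 9/4): pole of order 1 at -9/4, modulus 9/4.
Branch term (17/11)*sqrt(1 - ξ/(3/7)): its argument vanishes at ξ = 3/7, a square-root branch point, modulus 3/7.
Branch term (1/5)*sqrt(1 - ξ/(2/5)): its argument vanishes at ξ = 2/5, a square-root branch point, modulus 2/5.
The radius of convergence is the smallest modulus among the singular points: 2/5.
The branch terms are analytic at -9/4 and contribute nothing to the residue; only the rational part matters.
At the order-1 pole -9/4 set g(ξ) = (ξ - (-9/4))*(rational part) = -32*ξ**2/35 - 29*ξ/5 + 7/36.
Simple pole: residue = g(a) at a = -9/4, which is 2714/315.
List the singular points by increasing real part (a conjugate pair: the negative imaginary part first).

Radius of convergence at 0: 2/5.
At -9/4: a pole of order 1; residue 2714/315.
At 2/5: an algebraic (square-root) branch point.
At 3/7: an algebraic (square-root) branch point.


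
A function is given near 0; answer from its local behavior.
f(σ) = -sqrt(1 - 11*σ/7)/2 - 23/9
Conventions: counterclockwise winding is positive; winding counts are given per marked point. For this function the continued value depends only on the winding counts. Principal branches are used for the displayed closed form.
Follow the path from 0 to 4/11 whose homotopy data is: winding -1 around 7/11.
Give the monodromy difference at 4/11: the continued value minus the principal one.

Continued minus principal equals (1/7)*sqrt(21).

The rational part is single-valued and drops out of the difference; each branch term changes only by its own monodromy.
(-1/2)*sqrt(1 - σ/(7/11)): winding -1 is odd, the square root flips sign, contributing -2*(-1/2)*sqrt(1 - (4/11)/(7/11)) = -2*(-1/2)*sqrt(3/7) = (1/7)*sqrt(21).
Summing the contributions at σ = 4/11 gives (1/7)*sqrt(21).


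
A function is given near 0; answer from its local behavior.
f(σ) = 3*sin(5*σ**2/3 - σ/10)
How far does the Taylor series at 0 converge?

The factor -sin(5*σ**2/3 - σ/10) is entire and contributes no finite singular point.
The polynomial part has no poles.
No finite singular points: the Taylor series at 0 converges everywhere.

The radius of convergence is infinite.


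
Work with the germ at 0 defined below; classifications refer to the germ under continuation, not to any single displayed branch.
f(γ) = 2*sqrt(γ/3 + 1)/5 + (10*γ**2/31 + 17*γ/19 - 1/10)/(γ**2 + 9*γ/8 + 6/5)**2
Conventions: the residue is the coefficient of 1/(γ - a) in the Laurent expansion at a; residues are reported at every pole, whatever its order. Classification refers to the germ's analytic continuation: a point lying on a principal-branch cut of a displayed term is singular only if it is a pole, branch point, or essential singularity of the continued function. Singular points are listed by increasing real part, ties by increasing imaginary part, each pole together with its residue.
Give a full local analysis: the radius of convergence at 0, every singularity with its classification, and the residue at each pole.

Radius of convergence at 0: (1/5)*sqrt(30).
At -3: an algebraic (square-root) branch point.
At (-9/16) - ((1/80)*sqrt(5655))*i: a pole of order 2; residue -((651968/753425829)*sqrt(5655))*i.
At (-9/16) + ((1/80)*sqrt(5655))*i: a pole of order 2; residue ((651968/753425829)*sqrt(5655))*i.


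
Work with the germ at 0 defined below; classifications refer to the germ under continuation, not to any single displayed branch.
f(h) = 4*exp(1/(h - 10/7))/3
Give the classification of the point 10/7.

The point is an essential singularity.

The exponent 1/(h - (10/7)) has a pole at 10/7, so exp(1/(h - (10/7))) takes every nonzero value near it: an essential singularity (not a pole of any order).


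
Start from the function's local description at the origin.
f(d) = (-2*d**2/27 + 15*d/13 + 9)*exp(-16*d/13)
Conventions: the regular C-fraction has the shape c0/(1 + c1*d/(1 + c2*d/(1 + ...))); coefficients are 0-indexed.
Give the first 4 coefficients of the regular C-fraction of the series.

The regular C-fraction coefficients are [9, 43/39, -25637/45279, 211416676/1160817723].

Taylor coefficients (expand at 0): a_0 = 9, a_1 = -129/13, a_2 = 24286/4563, a_3 = -108640/59319.
c0 = a_0 = 9. Peel one level at a time: if S = 1 + c*d/S' with S'(0) = 1, then c is the d-coefficient of S and S' = c*d/(S - 1).
S_1 = c0/f = 1 + (43/39)*d + (25637/41067)*d^2 + ...; c1 = 43/39.
S_2 = c1*d/(S_1 - 1) = 1 + (-25637/45279)*d + (211416676/2050187841)*d^2 + ...; c2 = -25637/45279.
S_3 = c2*d/(S_2 - 1) = 1 + (211416676/1160817723)*d + ...; c3 = 211416676/1160817723.


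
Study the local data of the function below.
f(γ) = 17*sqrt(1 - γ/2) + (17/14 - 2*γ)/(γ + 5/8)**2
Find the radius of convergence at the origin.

The radius of convergence is 5/8.

Denominator factor (γ + 5/8)^2: pole of order 2 at -5/8, modulus 5/8.
Branch term (17)*sqrt(1 - γ/(2)): its argument vanishes at γ = 2, a square-root branch point, modulus 2.
The radius of convergence is the smallest modulus among the singular points: 5/8.


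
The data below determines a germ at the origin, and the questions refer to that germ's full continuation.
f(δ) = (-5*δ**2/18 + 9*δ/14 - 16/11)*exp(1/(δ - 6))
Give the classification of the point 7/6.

There is no denominator, hence no pole anywhere.
The essential point of exp(1/(δ - (6))) is 6, not 7/6.
So the germ continues analytically to 7/6.

The point is a regular point.


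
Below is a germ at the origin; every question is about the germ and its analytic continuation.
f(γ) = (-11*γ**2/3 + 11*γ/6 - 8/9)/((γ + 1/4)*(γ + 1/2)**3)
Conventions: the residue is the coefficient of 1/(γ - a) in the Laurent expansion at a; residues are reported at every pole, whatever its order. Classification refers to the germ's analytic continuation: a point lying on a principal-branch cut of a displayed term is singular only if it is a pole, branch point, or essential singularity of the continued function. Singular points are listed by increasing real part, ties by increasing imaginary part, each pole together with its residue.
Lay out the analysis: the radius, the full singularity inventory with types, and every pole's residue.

Radius of convergence at 0: 1/4.
At -1/2: a pole of order 3; residue 908/9.
At -1/4: a pole of order 1; residue -908/9.

Denominator factor (γ + 1/2)^3: pole of order 3 at -1/2, modulus 1/2.
Denominator factor (γ + 1/4): pole of order 1 at -1/4, modulus 1/4.
The radius of convergence is the smallest modulus among the singular points: 1/4.
At the order-3 pole -1/2 set g(γ) = (γ - (-1/2))^3*f(γ) = (-11*γ**2/3 + 11*γ/6 - 8/9)/(γ + 1/4).
Order-3 pole: residue = g''(a)/2; g''(-1/2) = 1816/9, so the residue is 908/9.
At the order-1 pole -1/4 set g(γ) = (γ - (-1/4))*f(γ) = (-11*γ**2/3 + 11*γ/6 - 8/9)/(γ + 1/2)**3.
Simple pole: residue = g(a) at a = -1/4, which is -908/9.
List the singular points by increasing real part (a conjugate pair: the negative imaginary part first).
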